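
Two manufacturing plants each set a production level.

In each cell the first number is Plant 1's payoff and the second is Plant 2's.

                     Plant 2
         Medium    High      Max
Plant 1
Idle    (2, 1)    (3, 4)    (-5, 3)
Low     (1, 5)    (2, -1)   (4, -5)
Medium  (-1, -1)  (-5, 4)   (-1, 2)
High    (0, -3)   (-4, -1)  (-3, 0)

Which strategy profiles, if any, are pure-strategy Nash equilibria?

(Idle, High)

For each player, find the best response to each opponent profile; mutual best responses are the pure NE.
Plant 1 against Medium: payoffs 2, 1, -1, 0 → best response Idle.
Plant 1 against High: payoffs 3, 2, -5, -4 → best response Idle.
Plant 1 against Max: payoffs -5, 4, -1, -3 → best response Low.
Plant 2 against Idle: payoffs 1, 4, 3 → best response High.
Plant 2 against Low: payoffs 5, -1, -5 → best response Medium.
Plant 2 against Medium: payoffs -1, 4, 2 → best response High.
Plant 2 against High: payoffs -3, -1, 0 → best response Max.
Mutual best responses: (Idle, High).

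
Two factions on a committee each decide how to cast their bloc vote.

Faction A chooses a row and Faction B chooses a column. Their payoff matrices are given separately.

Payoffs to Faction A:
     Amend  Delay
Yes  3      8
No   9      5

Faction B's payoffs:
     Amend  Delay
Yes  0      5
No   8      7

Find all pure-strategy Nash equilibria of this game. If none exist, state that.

(Yes, Delay) and (No, Amend)

Faction A against Amend: payoffs 3, 9 → best response No.
Faction A against Delay: payoffs 8, 5 → best response Yes.
Faction B against Yes: payoffs 0, 5 → best response Delay.
Faction B against No: payoffs 8, 7 → best response Amend.
Mutual best responses: (Yes, Delay); (No, Amend).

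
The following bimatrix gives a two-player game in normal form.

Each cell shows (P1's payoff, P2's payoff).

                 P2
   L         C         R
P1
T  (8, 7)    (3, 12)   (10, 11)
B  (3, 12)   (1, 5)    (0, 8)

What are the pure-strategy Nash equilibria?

P1 against L: payoffs 8, 3 → best response T.
P1 against C: payoffs 3, 1 → best response T.
P1 against R: payoffs 10, 0 → best response T.
P2 against T: payoffs 7, 12, 11 → best response C.
P2 against B: payoffs 12, 5, 8 → best response L.
Mutual best responses: (T, C).

(T, C)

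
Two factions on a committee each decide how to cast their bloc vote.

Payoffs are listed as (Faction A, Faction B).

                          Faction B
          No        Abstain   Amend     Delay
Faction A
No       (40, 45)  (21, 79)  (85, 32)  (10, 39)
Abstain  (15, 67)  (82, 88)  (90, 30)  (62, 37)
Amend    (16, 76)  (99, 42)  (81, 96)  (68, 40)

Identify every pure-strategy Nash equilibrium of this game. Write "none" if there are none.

There is no pure-strategy Nash equilibrium.

For each player, find the best response to each opponent profile; mutual best responses are the pure NE.
Faction A against No: payoffs 40, 15, 16 → best response No.
Faction A against Abstain: payoffs 21, 82, 99 → best response Amend.
Faction A against Amend: payoffs 85, 90, 81 → best response Abstain.
Faction A against Delay: payoffs 10, 62, 68 → best response Amend.
Faction B against No: payoffs 45, 79, 32, 39 → best response Abstain.
Faction B against Abstain: payoffs 67, 88, 30, 37 → best response Abstain.
Faction B against Amend: payoffs 76, 42, 96, 40 → best response Amend.
No profile is a mutual best response for all players.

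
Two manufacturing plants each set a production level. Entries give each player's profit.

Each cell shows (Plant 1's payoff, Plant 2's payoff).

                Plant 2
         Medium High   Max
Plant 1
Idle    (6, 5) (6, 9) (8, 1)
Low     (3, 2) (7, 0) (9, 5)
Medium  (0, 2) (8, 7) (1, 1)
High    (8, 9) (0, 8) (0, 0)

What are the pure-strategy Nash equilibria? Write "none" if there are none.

Plant 1 against Medium: payoffs 6, 3, 0, 8 → best response High.
Plant 1 against High: payoffs 6, 7, 8, 0 → best response Medium.
Plant 1 against Max: payoffs 8, 9, 1, 0 → best response Low.
Plant 2 against Idle: payoffs 5, 9, 1 → best response High.
Plant 2 against Low: payoffs 2, 0, 5 → best response Max.
Plant 2 against Medium: payoffs 2, 7, 1 → best response High.
Plant 2 against High: payoffs 9, 8, 0 → best response Medium.
Mutual best responses: (Low, Max); (Medium, High); (High, Medium).

The pure Nash equilibria are (Low, Max); (Medium, High); (High, Medium).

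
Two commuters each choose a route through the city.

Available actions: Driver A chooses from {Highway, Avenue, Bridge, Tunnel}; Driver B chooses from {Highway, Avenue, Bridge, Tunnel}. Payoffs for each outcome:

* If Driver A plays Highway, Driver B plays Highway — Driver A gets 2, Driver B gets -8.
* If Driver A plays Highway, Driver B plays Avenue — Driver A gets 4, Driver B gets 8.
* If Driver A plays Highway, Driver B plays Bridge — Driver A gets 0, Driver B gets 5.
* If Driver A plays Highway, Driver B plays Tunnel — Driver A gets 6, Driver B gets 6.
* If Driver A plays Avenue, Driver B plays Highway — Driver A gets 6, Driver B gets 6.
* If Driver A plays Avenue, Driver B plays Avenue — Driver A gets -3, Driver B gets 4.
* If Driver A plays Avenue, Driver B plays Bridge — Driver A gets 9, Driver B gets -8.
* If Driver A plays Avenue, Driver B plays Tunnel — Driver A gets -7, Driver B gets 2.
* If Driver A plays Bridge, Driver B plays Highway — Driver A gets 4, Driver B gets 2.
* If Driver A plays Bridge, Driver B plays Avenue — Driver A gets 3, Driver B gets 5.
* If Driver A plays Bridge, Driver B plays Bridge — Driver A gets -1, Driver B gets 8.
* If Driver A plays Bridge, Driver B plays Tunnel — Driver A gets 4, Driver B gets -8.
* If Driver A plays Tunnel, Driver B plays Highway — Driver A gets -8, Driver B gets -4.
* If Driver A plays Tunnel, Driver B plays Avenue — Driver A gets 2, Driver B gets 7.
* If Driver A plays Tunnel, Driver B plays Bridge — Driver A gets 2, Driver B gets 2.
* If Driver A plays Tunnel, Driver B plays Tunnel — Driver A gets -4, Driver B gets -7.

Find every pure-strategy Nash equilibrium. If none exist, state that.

Mark each player's best response to every combination of opponents' strategies; a profile where every player is best-responding is a pure Nash equilibrium.
Driver A against Highway: payoffs 2, 6, 4, -8 → best response Avenue.
Driver A against Avenue: payoffs 4, -3, 3, 2 → best response Highway.
Driver A against Bridge: payoffs 0, 9, -1, 2 → best response Avenue.
Driver A against Tunnel: payoffs 6, -7, 4, -4 → best response Highway.
Driver B against Highway: payoffs -8, 8, 5, 6 → best response Avenue.
Driver B against Avenue: payoffs 6, 4, -8, 2 → best response Highway.
Driver B against Bridge: payoffs 2, 5, 8, -8 → best response Bridge.
Driver B against Tunnel: payoffs -4, 7, 2, -7 → best response Avenue.
Mutual best responses: (Highway, Avenue); (Avenue, Highway).

The pure Nash equilibria are (Highway, Avenue) and (Avenue, Highway).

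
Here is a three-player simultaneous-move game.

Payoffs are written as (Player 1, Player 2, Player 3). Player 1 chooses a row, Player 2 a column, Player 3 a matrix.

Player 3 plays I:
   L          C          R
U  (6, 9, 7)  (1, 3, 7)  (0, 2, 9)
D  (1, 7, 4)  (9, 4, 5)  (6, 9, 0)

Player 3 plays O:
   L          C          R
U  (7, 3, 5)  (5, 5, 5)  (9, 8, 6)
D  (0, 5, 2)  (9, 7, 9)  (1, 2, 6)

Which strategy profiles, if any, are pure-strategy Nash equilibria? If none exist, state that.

Mark each player's best response to every combination of opponents' strategies; a profile where every player is best-responding is a pure Nash equilibrium.
Player 1 against (L, I): payoffs 6, 1 → best response U.
Player 1 against (L, O): payoffs 7, 0 → best response U.
Player 1 against (C, I): payoffs 1, 9 → best response D.
Player 1 against (C, O): payoffs 5, 9 → best response D.
Player 1 against (R, I): payoffs 0, 6 → best response D.
Player 1 against (R, O): payoffs 9, 1 → best response U.
Player 2 against (U, I): payoffs 9, 3, 2 → best response L.
Player 2 against (U, O): payoffs 3, 5, 8 → best response R.
Player 2 against (D, I): payoffs 7, 4, 9 → best response R.
Player 2 against (D, O): payoffs 5, 7, 2 → best response C.
Player 3 against (U, L): payoffs 7, 5 → best response I.
Player 3 against (U, C): payoffs 7, 5 → best response I.
Player 3 against (U, R): payoffs 9, 6 → best response I.
Player 3 against (D, L): payoffs 4, 2 → best response I.
Player 3 against (D, C): payoffs 5, 9 → best response O.
Player 3 against (D, R): payoffs 0, 6 → best response O.
Mutual best responses: (U, L, I); (D, C, O).

The pure Nash equilibria are (U, L, I) and (D, C, O).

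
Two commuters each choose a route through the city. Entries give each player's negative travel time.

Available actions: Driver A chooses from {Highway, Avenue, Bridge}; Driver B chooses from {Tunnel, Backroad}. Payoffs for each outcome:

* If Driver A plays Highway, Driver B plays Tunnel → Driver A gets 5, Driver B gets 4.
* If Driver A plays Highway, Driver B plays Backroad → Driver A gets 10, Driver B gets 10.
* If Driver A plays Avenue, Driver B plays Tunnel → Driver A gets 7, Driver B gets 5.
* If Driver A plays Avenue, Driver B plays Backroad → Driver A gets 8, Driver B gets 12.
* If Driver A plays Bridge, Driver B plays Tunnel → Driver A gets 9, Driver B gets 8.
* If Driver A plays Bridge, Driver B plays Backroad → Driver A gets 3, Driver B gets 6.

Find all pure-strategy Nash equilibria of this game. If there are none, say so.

The pure Nash equilibria are (Highway, Backroad), (Bridge, Tunnel).

Driver A against Tunnel: payoffs 5, 7, 9 → best response Bridge.
Driver A against Backroad: payoffs 10, 8, 3 → best response Highway.
Driver B against Highway: payoffs 4, 10 → best response Backroad.
Driver B against Avenue: payoffs 5, 12 → best response Backroad.
Driver B against Bridge: payoffs 8, 6 → best response Tunnel.
Mutual best responses: (Highway, Backroad); (Bridge, Tunnel).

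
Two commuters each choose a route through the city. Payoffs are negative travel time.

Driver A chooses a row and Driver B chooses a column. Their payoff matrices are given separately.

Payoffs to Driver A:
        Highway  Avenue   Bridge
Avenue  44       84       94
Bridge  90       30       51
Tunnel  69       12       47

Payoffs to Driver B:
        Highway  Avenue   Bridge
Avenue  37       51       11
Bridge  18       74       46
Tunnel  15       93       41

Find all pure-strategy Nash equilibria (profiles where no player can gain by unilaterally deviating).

(Avenue, Avenue)

(Avenue, Highway): Driver A can switch to Bridge (44 → 90). Not NE.
(Avenue, Avenue): Driver A gets 84, best alternative 30; Driver B gets 51, best alternative 37. No profitable deviation — NE.
(Avenue, Bridge): Driver B can switch to Highway (11 → 37). Not NE.
(Bridge, Highway): Driver B can switch to Avenue (18 → 74). Not NE.
(Bridge, Avenue): Driver A can switch to Avenue (30 → 84). Not NE.
(Bridge, Bridge): Driver A can switch to Avenue (51 → 94). Not NE.
(Tunnel, Highway): Driver A can switch to Bridge (69 → 90). Not NE.
(Tunnel, Avenue): Driver A can switch to Avenue (12 → 84). Not NE.
(Tunnel, Bridge): Driver A can switch to Avenue (47 → 94). Not NE.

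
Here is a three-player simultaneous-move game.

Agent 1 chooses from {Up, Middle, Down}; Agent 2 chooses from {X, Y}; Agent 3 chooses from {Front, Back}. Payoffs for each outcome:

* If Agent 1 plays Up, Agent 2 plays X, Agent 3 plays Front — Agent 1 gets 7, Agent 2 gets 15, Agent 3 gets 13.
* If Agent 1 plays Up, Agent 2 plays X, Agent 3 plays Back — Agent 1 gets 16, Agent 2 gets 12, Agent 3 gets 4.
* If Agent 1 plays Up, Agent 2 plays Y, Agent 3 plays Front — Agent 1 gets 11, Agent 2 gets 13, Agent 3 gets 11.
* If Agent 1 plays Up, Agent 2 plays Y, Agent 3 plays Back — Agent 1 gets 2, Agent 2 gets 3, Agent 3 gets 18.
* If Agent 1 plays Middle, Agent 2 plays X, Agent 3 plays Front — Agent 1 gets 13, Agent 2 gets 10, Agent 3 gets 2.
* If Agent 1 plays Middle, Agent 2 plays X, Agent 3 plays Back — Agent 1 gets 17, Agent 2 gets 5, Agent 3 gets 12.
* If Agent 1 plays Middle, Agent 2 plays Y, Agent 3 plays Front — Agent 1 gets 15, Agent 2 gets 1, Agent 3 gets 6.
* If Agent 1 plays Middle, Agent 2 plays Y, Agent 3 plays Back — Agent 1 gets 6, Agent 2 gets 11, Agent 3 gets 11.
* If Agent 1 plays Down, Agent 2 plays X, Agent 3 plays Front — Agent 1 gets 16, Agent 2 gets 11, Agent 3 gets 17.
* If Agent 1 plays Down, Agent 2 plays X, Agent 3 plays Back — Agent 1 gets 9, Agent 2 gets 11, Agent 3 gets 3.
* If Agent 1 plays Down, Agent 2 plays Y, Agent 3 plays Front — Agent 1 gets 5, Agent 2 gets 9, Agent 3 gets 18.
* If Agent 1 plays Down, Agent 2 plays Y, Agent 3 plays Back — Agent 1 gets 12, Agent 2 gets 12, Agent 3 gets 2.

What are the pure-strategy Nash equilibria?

The unique pure-strategy Nash equilibrium is (Down, X, Front).

Mark each player's best response to every combination of opponents' strategies; a profile where every player is best-responding is a pure Nash equilibrium.
Agent 1 against (X, Front): payoffs 7, 13, 16 → best response Down.
Agent 1 against (X, Back): payoffs 16, 17, 9 → best response Middle.
Agent 1 against (Y, Front): payoffs 11, 15, 5 → best response Middle.
Agent 1 against (Y, Back): payoffs 2, 6, 12 → best response Down.
Agent 2 against (Up, Front): payoffs 15, 13 → best response X.
Agent 2 against (Up, Back): payoffs 12, 3 → best response X.
Agent 2 against (Middle, Front): payoffs 10, 1 → best response X.
Agent 2 against (Middle, Back): payoffs 5, 11 → best response Y.
Agent 2 against (Down, Front): payoffs 11, 9 → best response X.
Agent 2 against (Down, Back): payoffs 11, 12 → best response Y.
Agent 3 against (Up, X): payoffs 13, 4 → best response Front.
Agent 3 against (Up, Y): payoffs 11, 18 → best response Back.
Agent 3 against (Middle, X): payoffs 2, 12 → best response Back.
Agent 3 against (Middle, Y): payoffs 6, 11 → best response Back.
Agent 3 against (Down, X): payoffs 17, 3 → best response Front.
Agent 3 against (Down, Y): payoffs 18, 2 → best response Front.
Mutual best responses: (Down, X, Front).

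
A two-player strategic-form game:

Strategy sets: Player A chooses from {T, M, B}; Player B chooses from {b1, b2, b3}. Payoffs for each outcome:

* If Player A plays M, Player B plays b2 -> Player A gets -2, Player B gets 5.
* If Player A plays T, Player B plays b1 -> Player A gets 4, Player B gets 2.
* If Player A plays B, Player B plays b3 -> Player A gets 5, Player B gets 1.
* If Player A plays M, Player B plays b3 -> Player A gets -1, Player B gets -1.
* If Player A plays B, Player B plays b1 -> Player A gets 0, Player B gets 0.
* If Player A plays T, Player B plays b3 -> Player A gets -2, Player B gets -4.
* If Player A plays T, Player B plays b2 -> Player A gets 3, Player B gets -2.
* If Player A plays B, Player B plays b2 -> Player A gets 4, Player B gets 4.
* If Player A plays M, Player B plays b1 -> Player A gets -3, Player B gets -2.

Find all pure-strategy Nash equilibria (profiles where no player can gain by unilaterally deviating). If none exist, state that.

Check each profile: it is a Nash equilibrium iff no player can strictly gain by switching unilaterally.
(T, b1): Player A gets 4, best alternative 0; Player B gets 2, best alternative -2. No profitable deviation — NE.
(T, b2): Player A can switch to B (3 → 4). Not NE.
(T, b3): Player A can switch to M (-2 → -1). Not NE.
(M, b1): Player A can switch to T (-3 → 4). Not NE.
(M, b2): Player A can switch to T (-2 → 3). Not NE.
(M, b3): Player A can switch to B (-1 → 5). Not NE.
(B, b1): Player A can switch to T (0 → 4). Not NE.
(B, b2): Player A gets 4, best alternative 3; Player B gets 4, best alternative 1. No profitable deviation — NE.
(The remaining 1 profile has a profitable deviation by the same check.)

The pure Nash equilibria are (T, b1); (B, b2).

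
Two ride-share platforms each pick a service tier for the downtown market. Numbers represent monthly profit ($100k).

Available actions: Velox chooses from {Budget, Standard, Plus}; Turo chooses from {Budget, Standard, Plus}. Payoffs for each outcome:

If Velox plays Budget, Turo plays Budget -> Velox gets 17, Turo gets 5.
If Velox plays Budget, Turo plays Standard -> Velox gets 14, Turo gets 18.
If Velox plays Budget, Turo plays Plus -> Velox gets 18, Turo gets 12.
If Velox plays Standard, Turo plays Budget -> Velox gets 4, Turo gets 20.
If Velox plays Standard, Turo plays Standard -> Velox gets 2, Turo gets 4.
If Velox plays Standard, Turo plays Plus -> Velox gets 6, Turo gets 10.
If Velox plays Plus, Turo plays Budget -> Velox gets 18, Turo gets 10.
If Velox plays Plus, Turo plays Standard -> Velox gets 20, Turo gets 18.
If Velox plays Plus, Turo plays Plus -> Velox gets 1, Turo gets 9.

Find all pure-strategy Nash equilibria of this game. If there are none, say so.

Pure NE: (Plus, Standard)

(Budget, Budget): Velox can switch to Plus (17 → 18). Not NE.
(Budget, Standard): Velox can switch to Plus (14 → 20). Not NE.
(Budget, Plus): Turo can switch to Standard (12 → 18). Not NE.
(Standard, Budget): Velox can switch to Budget (4 → 17). Not NE.
(Standard, Standard): Velox can switch to Budget (2 → 14). Not NE.
(Standard, Plus): Velox can switch to Budget (6 → 18). Not NE.
(Plus, Standard): Velox gets 20, best alternative 14; Turo gets 18, best alternative 10. No profitable deviation — NE.
(The remaining 2 profiles each have a profitable deviation by the same check.)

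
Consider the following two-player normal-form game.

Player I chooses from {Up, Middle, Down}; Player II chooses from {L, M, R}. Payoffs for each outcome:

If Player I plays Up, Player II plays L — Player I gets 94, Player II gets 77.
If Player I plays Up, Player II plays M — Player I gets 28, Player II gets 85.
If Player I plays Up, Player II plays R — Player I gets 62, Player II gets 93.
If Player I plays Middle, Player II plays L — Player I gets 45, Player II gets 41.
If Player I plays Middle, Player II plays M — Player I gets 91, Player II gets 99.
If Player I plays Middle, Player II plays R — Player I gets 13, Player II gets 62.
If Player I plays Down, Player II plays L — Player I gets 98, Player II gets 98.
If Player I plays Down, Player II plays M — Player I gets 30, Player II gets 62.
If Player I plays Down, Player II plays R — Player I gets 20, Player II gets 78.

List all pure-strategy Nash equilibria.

Player I against L: payoffs 94, 45, 98 → best response Down.
Player I against M: payoffs 28, 91, 30 → best response Middle.
Player I against R: payoffs 62, 13, 20 → best response Up.
Player II against Up: payoffs 77, 85, 93 → best response R.
Player II against Middle: payoffs 41, 99, 62 → best response M.
Player II against Down: payoffs 98, 62, 78 → best response L.
Mutual best responses: (Up, R); (Middle, M); (Down, L).

(Up, R); (Middle, M); (Down, L)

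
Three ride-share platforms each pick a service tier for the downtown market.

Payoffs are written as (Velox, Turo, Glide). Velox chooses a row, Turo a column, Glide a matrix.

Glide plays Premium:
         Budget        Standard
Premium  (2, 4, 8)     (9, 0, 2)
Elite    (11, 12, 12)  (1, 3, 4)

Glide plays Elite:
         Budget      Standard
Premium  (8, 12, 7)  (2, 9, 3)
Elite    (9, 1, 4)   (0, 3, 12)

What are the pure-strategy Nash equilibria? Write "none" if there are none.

Velox against (Budget, Premium): payoffs 2, 11 → best response Elite.
Velox against (Budget, Elite): payoffs 8, 9 → best response Elite.
Velox against (Standard, Premium): payoffs 9, 1 → best response Premium.
Velox against (Standard, Elite): payoffs 2, 0 → best response Premium.
Turo against (Premium, Premium): payoffs 4, 0 → best response Budget.
Turo against (Premium, Elite): payoffs 12, 9 → best response Budget.
Turo against (Elite, Premium): payoffs 12, 3 → best response Budget.
Turo against (Elite, Elite): payoffs 1, 3 → best response Standard.
Glide against (Premium, Budget): payoffs 8, 7 → best response Premium.
Glide against (Premium, Standard): payoffs 2, 3 → best response Elite.
Glide against (Elite, Budget): payoffs 12, 4 → best response Premium.
Glide against (Elite, Standard): payoffs 4, 12 → best response Elite.
Mutual best responses: (Elite, Budget, Premium).

(Elite, Budget, Premium)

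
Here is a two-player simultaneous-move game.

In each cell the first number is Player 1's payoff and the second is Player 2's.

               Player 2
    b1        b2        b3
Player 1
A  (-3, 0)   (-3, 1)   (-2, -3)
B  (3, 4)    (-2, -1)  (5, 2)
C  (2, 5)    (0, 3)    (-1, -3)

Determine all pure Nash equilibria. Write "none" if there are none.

(B, b1)

Mark each player's best response to every combination of opponents' strategies; a profile where every player is best-responding is a pure Nash equilibrium.
Player 1 against b1: payoffs -3, 3, 2 → best response B.
Player 1 against b2: payoffs -3, -2, 0 → best response C.
Player 1 against b3: payoffs -2, 5, -1 → best response B.
Player 2 against A: payoffs 0, 1, -3 → best response b2.
Player 2 against B: payoffs 4, -1, 2 → best response b1.
Player 2 against C: payoffs 5, 3, -3 → best response b1.
Mutual best responses: (B, b1).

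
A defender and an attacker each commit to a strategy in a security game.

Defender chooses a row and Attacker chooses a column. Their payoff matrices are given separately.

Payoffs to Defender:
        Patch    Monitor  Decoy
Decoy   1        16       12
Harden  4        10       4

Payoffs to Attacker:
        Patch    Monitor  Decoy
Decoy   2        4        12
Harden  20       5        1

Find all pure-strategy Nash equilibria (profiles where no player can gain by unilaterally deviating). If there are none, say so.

For each strategy profile, look for a profitable unilateral deviation.
(Decoy, Patch): Defender can switch to Harden (1 → 4). Not NE.
(Decoy, Monitor): Attacker can switch to Decoy (4 → 12). Not NE.
(Decoy, Decoy): Defender gets 12, best alternative 4; Attacker gets 12, best alternative 4. No profitable deviation — NE.
(Harden, Patch): Defender gets 4, best alternative 1; Attacker gets 20, best alternative 5. No profitable deviation — NE.
(Harden, Monitor): Defender can switch to Decoy (10 → 16). Not NE.
(Harden, Decoy): Defender can switch to Decoy (4 → 12). Not NE.

(Decoy, Decoy) and (Harden, Patch)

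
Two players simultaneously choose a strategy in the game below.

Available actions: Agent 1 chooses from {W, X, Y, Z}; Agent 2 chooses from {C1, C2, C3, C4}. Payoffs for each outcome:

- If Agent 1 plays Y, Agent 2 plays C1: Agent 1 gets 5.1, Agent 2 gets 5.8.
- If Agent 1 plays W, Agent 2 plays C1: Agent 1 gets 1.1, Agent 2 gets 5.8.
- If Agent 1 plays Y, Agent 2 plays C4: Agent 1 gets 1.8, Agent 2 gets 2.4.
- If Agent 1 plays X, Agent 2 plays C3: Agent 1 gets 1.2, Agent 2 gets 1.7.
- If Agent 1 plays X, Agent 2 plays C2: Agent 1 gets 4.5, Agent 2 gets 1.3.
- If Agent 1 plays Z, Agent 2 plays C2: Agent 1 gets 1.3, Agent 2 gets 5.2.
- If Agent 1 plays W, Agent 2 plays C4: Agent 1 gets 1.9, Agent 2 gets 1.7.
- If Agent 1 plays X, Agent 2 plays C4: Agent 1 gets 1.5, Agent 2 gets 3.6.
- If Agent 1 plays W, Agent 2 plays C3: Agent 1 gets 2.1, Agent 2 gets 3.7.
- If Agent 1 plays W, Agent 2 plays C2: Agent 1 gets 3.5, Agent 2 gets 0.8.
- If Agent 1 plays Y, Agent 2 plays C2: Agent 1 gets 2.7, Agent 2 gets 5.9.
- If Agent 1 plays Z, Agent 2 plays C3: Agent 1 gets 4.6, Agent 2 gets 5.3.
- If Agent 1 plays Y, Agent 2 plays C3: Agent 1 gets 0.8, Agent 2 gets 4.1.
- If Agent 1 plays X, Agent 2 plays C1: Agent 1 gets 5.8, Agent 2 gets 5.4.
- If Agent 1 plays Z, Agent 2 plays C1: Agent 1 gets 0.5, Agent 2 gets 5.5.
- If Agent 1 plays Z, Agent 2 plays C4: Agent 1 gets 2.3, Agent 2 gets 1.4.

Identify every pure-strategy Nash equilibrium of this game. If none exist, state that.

The unique pure-strategy Nash equilibrium is (X, C1).

Agent 1 against C1: payoffs 1.1, 5.8, 5.1, 0.5 → best response X.
Agent 1 against C2: payoffs 3.5, 4.5, 2.7, 1.3 → best response X.
Agent 1 against C3: payoffs 2.1, 1.2, 0.8, 4.6 → best response Z.
Agent 1 against C4: payoffs 1.9, 1.5, 1.8, 2.3 → best response Z.
Agent 2 against W: payoffs 5.8, 0.8, 3.7, 1.7 → best response C1.
Agent 2 against X: payoffs 5.4, 1.3, 1.7, 3.6 → best response C1.
Agent 2 against Y: payoffs 5.8, 5.9, 4.1, 2.4 → best response C2.
Agent 2 against Z: payoffs 5.5, 5.2, 5.3, 1.4 → best response C1.
Mutual best responses: (X, C1).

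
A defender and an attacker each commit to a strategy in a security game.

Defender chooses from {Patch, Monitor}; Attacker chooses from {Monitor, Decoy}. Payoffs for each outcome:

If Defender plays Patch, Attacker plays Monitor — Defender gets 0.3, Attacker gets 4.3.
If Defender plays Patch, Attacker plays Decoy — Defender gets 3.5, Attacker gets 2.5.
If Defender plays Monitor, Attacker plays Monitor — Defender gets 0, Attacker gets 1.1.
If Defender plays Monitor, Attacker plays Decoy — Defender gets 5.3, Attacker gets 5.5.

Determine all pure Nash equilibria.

(Patch, Monitor): Defender gets 0.3, best alternative 0; Attacker gets 4.3, best alternative 2.5. No profitable deviation — NE.
(Patch, Decoy): Defender can switch to Monitor (3.5 → 5.3). Not NE.
(Monitor, Monitor): Defender can switch to Patch (0 → 0.3). Not NE.
(Monitor, Decoy): Defender gets 5.3, best alternative 3.5; Attacker gets 5.5, best alternative 1.1. No profitable deviation — NE.

The pure Nash equilibria are (Patch, Monitor) and (Monitor, Decoy).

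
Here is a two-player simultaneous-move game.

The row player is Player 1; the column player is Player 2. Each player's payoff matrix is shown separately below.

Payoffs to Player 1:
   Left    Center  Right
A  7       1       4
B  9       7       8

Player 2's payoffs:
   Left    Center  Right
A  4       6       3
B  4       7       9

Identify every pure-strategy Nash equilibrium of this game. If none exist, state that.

For each strategy profile, look for a profitable unilateral deviation.
(A, Left): Player 1 can switch to B (7 → 9). Not NE.
(A, Center): Player 1 can switch to B (1 → 7). Not NE.
(A, Right): Player 1 can switch to B (4 → 8). Not NE.
(B, Left): Player 2 can switch to Center (4 → 7). Not NE.
(B, Center): Player 2 can switch to Right (7 → 9). Not NE.
(B, Right): Player 1 gets 8, best alternative 4; Player 2 gets 9, best alternative 7. No profitable deviation — NE.

The unique pure-strategy Nash equilibrium is (B, Right).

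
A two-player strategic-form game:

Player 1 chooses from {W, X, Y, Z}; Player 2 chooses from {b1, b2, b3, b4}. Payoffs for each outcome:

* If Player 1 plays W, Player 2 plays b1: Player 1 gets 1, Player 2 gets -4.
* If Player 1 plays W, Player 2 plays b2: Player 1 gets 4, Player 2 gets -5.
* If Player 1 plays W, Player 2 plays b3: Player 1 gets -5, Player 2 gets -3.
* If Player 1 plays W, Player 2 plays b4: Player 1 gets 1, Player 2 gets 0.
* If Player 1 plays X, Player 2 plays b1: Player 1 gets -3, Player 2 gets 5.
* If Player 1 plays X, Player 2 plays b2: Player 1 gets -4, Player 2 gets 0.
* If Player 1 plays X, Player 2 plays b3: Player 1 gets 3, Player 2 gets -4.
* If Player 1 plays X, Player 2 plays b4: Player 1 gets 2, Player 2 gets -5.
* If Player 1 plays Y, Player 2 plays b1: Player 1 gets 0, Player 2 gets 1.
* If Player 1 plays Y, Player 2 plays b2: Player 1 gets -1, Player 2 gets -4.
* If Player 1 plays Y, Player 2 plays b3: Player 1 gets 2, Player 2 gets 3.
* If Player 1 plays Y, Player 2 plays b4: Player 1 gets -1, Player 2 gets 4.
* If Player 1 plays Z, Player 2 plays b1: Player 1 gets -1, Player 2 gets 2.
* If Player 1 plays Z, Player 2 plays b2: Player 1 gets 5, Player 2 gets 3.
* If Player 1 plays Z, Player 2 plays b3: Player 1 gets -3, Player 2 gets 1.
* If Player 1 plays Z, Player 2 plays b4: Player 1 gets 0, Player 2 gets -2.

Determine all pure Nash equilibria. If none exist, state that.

(Z, b2)

(W, b1): Player 2 can switch to b3 (-4 → -3). Not NE.
(W, b2): Player 1 can switch to Z (4 → 5). Not NE.
(W, b3): Player 1 can switch to X (-5 → 3). Not NE.
(W, b4): Player 1 can switch to X (1 → 2). Not NE.
(X, b1): Player 1 can switch to W (-3 → 1). Not NE.
(X, b2): Player 1 can switch to W (-4 → 4). Not NE.
(X, b3): Player 2 can switch to b1 (-4 → 5). Not NE.
(X, b4): Player 2 can switch to b1 (-5 → 5). Not NE.
(Y, b1): Player 1 can switch to W (0 → 1). Not NE.
(Y, b2): Player 1 can switch to W (-1 → 4). Not NE.
(Y, b3): Player 1 can switch to X (2 → 3). Not NE.
(Y, b4): Player 1 can switch to W (-1 → 1). Not NE.
(Z, b2): Player 1 gets 5, best alternative 4; Player 2 gets 3, best alternative 2. No profitable deviation — NE.
(The remaining 3 profiles each have a profitable deviation by the same check.)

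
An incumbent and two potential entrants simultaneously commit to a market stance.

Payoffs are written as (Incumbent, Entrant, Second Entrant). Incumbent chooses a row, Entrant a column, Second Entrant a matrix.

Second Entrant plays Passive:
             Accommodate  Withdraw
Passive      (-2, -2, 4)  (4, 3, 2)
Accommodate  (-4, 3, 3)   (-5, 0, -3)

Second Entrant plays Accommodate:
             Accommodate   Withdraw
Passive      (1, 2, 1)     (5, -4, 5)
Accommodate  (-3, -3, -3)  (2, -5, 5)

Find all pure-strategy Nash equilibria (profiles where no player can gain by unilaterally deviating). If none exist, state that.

This game has no pure Nash equilibrium.

For each strategy profile, look for a profitable unilateral deviation.
(Passive, Accommodate, Passive): Entrant can switch to Withdraw (-2 → 3). Not NE.
(Passive, Accommodate, Accommodate): Second Entrant can switch to Passive (1 → 4). Not NE.
(Passive, Withdraw, Passive): Second Entrant can switch to Accommodate (2 → 5). Not NE.
(Passive, Withdraw, Accommodate): Entrant can switch to Accommodate (-4 → 2). Not NE.
(Accommodate, Accommodate, Passive): Incumbent can switch to Passive (-4 → -2). Not NE.
(Accommodate, Accommodate, Accommodate): Incumbent can switch to Passive (-3 → 1). Not NE.
(Accommodate, Withdraw, Passive): Incumbent can switch to Passive (-5 → 4). Not NE.
(Accommodate, Withdraw, Accommodate): Incumbent can switch to Passive (2 → 5). Not NE.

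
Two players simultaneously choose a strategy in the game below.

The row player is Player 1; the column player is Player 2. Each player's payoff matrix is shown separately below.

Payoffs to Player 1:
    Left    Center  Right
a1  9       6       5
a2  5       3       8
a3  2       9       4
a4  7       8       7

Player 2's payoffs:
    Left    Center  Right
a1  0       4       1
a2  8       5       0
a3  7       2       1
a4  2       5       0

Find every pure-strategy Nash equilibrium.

For each strategy profile, look for a profitable unilateral deviation.
(a1, Left): Player 2 can switch to Center (0 → 4). Not NE.
(a1, Center): Player 1 can switch to a3 (6 → 9). Not NE.
(a1, Right): Player 1 can switch to a2 (5 → 8). Not NE.
(a2, Left): Player 1 can switch to a1 (5 → 9). Not NE.
(a2, Center): Player 1 can switch to a1 (3 → 6). Not NE.
(a2, Right): Player 2 can switch to Left (0 → 8). Not NE.
(a3, Left): Player 1 can switch to a1 (2 → 9). Not NE.
(a3, Center): Player 2 can switch to Left (2 → 7). Not NE.
(The remaining 4 profiles each have a profitable deviation by the same check.)

This game has no pure Nash equilibrium.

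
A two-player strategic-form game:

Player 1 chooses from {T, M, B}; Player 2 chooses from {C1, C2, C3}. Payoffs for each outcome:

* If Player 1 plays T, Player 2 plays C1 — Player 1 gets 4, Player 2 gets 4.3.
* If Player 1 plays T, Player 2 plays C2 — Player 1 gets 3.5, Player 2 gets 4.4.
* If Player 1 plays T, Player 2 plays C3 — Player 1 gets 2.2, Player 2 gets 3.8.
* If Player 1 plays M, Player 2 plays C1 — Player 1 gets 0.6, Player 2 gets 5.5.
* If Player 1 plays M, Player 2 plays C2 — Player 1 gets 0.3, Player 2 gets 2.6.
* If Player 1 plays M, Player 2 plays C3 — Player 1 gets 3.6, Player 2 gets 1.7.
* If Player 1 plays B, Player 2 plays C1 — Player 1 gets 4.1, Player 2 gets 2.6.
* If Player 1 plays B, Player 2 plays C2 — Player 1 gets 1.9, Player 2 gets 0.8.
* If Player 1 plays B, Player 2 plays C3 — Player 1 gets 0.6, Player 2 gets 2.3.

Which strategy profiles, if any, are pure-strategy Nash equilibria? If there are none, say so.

(T, C2) and (B, C1)

(T, C1): Player 1 can switch to B (4 → 4.1). Not NE.
(T, C2): Player 1 gets 3.5, best alternative 1.9; Player 2 gets 4.4, best alternative 4.3. No profitable deviation — NE.
(T, C3): Player 1 can switch to M (2.2 → 3.6). Not NE.
(M, C1): Player 1 can switch to T (0.6 → 4). Not NE.
(M, C2): Player 1 can switch to T (0.3 → 3.5). Not NE.
(M, C3): Player 2 can switch to C1 (1.7 → 5.5). Not NE.
(B, C1): Player 1 gets 4.1, best alternative 4; Player 2 gets 2.6, best alternative 2.3. No profitable deviation — NE.
(B, C2): Player 1 can switch to T (1.9 → 3.5). Not NE.
(B, C3): Player 1 can switch to T (0.6 → 2.2). Not NE.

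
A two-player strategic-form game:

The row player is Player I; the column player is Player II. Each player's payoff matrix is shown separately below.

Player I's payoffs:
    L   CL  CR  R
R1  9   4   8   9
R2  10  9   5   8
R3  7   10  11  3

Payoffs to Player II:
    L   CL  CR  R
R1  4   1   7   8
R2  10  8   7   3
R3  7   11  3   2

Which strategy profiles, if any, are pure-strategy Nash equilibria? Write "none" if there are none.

The pure Nash equilibria are (R1, R) and (R2, L) and (R3, CL).

Player I against L: payoffs 9, 10, 7 → best response R2.
Player I against CL: payoffs 4, 9, 10 → best response R3.
Player I against CR: payoffs 8, 5, 11 → best response R3.
Player I against R: payoffs 9, 8, 3 → best response R1.
Player II against R1: payoffs 4, 1, 7, 8 → best response R.
Player II against R2: payoffs 10, 8, 7, 3 → best response L.
Player II against R3: payoffs 7, 11, 3, 2 → best response CL.
Mutual best responses: (R1, R); (R2, L); (R3, CL).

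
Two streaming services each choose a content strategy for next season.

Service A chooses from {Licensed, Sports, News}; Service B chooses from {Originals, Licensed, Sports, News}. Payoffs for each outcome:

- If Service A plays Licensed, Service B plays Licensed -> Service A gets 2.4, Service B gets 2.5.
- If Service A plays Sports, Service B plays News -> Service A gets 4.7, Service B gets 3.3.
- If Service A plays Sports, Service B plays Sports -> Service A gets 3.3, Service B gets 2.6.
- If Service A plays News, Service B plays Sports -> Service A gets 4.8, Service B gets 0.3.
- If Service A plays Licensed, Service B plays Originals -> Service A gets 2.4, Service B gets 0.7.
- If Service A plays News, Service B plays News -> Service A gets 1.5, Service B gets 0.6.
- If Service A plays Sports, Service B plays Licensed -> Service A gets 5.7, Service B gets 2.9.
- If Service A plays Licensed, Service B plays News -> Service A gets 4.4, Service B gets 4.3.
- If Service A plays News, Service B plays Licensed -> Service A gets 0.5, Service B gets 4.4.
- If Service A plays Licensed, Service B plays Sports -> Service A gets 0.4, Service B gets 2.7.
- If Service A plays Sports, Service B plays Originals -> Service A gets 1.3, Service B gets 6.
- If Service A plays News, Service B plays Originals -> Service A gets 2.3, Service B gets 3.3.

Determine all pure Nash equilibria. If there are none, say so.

There is no pure-strategy Nash equilibrium.

For each strategy profile, look for a profitable unilateral deviation.
(Licensed, Originals): Service B can switch to Licensed (0.7 → 2.5). Not NE.
(Licensed, Licensed): Service A can switch to Sports (2.4 → 5.7). Not NE.
(Licensed, Sports): Service A can switch to Sports (0.4 → 3.3). Not NE.
(Licensed, News): Service A can switch to Sports (4.4 → 4.7). Not NE.
(Sports, Originals): Service A can switch to Licensed (1.3 → 2.4). Not NE.
(Sports, Licensed): Service B can switch to Originals (2.9 → 6). Not NE.
(Sports, Sports): Service A can switch to News (3.3 → 4.8). Not NE.
(Sports, News): Service B can switch to Originals (3.3 → 6). Not NE.
(News, Originals): Service A can switch to Licensed (2.3 → 2.4). Not NE.
(News, Licensed): Service A can switch to Licensed (0.5 → 2.4). Not NE.
(The remaining 2 profiles each have a profitable deviation by the same check.)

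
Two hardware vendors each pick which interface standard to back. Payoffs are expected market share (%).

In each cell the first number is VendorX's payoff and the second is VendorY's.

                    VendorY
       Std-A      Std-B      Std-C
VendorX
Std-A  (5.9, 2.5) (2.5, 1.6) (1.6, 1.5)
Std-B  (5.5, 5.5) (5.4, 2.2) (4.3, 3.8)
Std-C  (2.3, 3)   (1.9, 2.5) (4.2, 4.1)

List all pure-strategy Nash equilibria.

VendorX against Std-A: payoffs 5.9, 5.5, 2.3 → best response Std-A.
VendorX against Std-B: payoffs 2.5, 5.4, 1.9 → best response Std-B.
VendorX against Std-C: payoffs 1.6, 4.3, 4.2 → best response Std-B.
VendorY against Std-A: payoffs 2.5, 1.6, 1.5 → best response Std-A.
VendorY against Std-B: payoffs 5.5, 2.2, 3.8 → best response Std-A.
VendorY against Std-C: payoffs 3, 2.5, 4.1 → best response Std-C.
Mutual best responses: (Std-A, Std-A).

(Std-A, Std-A)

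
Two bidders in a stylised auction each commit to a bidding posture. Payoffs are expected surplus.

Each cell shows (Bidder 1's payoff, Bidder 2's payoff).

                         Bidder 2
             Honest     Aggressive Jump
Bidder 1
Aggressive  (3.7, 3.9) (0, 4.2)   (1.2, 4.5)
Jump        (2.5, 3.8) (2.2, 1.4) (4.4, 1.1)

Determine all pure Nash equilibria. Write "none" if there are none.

none

Bidder 1 against Honest: payoffs 3.7, 2.5 → best response Aggressive.
Bidder 1 against Aggressive: payoffs 0, 2.2 → best response Jump.
Bidder 1 against Jump: payoffs 1.2, 4.4 → best response Jump.
Bidder 2 against Aggressive: payoffs 3.9, 4.2, 4.5 → best response Jump.
Bidder 2 against Jump: payoffs 3.8, 1.4, 1.1 → best response Honest.
No profile is a mutual best response for all players.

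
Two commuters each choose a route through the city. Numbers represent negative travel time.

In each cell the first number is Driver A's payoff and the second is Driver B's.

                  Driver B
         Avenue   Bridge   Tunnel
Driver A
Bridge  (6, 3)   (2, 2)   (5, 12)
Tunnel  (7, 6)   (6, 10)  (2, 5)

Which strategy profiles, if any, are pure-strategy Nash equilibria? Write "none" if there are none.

Driver A against Avenue: payoffs 6, 7 → best response Tunnel.
Driver A against Bridge: payoffs 2, 6 → best response Tunnel.
Driver A against Tunnel: payoffs 5, 2 → best response Bridge.
Driver B against Bridge: payoffs 3, 2, 12 → best response Tunnel.
Driver B against Tunnel: payoffs 6, 10, 5 → best response Bridge.
Mutual best responses: (Bridge, Tunnel); (Tunnel, Bridge).

The pure Nash equilibria are (Bridge, Tunnel); (Tunnel, Bridge).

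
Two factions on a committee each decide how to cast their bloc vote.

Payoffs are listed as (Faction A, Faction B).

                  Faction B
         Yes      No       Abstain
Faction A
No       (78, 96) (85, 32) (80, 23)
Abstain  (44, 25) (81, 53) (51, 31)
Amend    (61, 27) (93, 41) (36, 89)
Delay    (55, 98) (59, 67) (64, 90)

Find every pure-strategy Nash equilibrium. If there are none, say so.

(No, Yes)

(No, Yes): Faction A gets 78, best alternative 61; Faction B gets 96, best alternative 32. No profitable deviation — NE.
(No, No): Faction A can switch to Amend (85 → 93). Not NE.
(No, Abstain): Faction B can switch to Yes (23 → 96). Not NE.
(Abstain, Yes): Faction A can switch to No (44 → 78). Not NE.
(Abstain, No): Faction A can switch to No (81 → 85). Not NE.
(Abstain, Abstain): Faction A can switch to No (51 → 80). Not NE.
(Amend, Yes): Faction A can switch to No (61 → 78). Not NE.
(Amend, No): Faction B can switch to Abstain (41 → 89). Not NE.
(Amend, Abstain): Faction A can switch to No (36 → 80). Not NE.
(Delay, Yes): Faction A can switch to No (55 → 78). Not NE.
(Delay, No): Faction A can switch to No (59 → 85). Not NE.
(Delay, Abstain): Faction A can switch to No (64 → 80). Not NE.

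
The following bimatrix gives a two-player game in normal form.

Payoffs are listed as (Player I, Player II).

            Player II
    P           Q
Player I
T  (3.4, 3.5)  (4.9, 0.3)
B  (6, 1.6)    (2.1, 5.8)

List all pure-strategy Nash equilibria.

none

Player I against P: payoffs 3.4, 6 → best response B.
Player I against Q: payoffs 4.9, 2.1 → best response T.
Player II against T: payoffs 3.5, 0.3 → best response P.
Player II against B: payoffs 1.6, 5.8 → best response Q.
No profile is a mutual best response for all players.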